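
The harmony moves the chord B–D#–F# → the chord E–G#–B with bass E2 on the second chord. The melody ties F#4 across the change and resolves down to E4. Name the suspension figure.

9–8 suspension.

At the second chord the bass is E2. The suspended F#4 lies a ninth above the bass; after resolving down by step to E4, the interval above the bass becomes an octave.
Suspension figures are named by those two intervals: 9–8.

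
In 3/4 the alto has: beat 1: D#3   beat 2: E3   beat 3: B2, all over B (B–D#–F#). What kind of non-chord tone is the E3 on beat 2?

Escape tone.

The harmony at that moment is B major triad (B, D#, F#); E3 is not a chord tone.
It is approached by step up from D#3 and left by leap down to B2.
Step in, leap out, on a weak beat — an escape tone.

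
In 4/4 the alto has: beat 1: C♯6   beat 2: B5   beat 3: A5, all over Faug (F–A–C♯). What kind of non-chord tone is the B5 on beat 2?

The harmony at that moment is F augmented triad (F, A, C♯); B5 is not a chord tone.
It is approached by step down from C♯6 and left by step down to A5.
Step in, step out in the same direction — a passing tone.

Passing tone.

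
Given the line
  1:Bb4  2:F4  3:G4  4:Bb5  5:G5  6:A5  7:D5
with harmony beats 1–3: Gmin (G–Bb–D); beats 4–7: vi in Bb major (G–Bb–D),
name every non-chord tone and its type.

F4 (beat 2) — appoggiatura; A5 (beat 6) — escape tone.

The harmony at that moment is G minor triad (G, Bb, D); F4 is not a chord tone.
It is approached by leap down from Bb4 and left by step up to G4.
Leap in, step out — an appoggiatura.
The harmony at that moment is G minor triad (G, Bb, D); A5 is not a chord tone.
It is approached by step up from G5 and left by leap down to D5.
Step in, leap out — an escape tone.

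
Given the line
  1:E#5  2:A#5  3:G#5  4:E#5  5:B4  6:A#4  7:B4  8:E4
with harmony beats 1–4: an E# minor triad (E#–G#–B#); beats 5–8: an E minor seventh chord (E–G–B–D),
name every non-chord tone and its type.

The harmony at that moment is E# minor triad (E#, G#, B#); A#5 is not a chord tone.
It is approached by leap up from E#5 and left by step down to G#5.
Leap in, step out — an appoggiatura.
The harmony at that moment is E minor seventh chord (E, G, B, D); A#4 is not a chord tone.
It is approached by step down from B4 and left by step up to B4.
Step away and step back to the same note — a neighbor tone (lower neighbor).

A#5 (beat 2) — appoggiatura; A#4 (beat 6) — neighbor tone.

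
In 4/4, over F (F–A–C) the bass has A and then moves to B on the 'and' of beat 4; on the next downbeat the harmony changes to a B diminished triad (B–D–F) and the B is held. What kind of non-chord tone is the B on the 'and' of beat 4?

Anticipation.

The harmony at that moment is F major triad (F, A, C); B is not a chord tone.
It is approached by step up from A and then sustained as the same pitch into the next harmony.
Arriving early and becoming a chord tone when the harmony changes — an anticipation.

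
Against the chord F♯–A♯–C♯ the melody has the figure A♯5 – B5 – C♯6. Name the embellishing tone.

B5 is a passing tone.

The harmony at that moment is F♯ major triad (F♯, A♯, C♯); B5 is not a chord tone.
It is approached by step up from A♯5 and left by step up to C♯6.
Step in, step out in the same direction — a passing tone.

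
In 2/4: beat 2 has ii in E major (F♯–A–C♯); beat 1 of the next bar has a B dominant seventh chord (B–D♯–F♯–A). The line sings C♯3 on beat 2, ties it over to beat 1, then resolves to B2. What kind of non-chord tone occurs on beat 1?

Suspension.

The harmony at that moment is B dominant seventh chord (B, D♯, F♯, A); C♯3 is not a chord tone.
It is held over (the same pitch as the preceding C♯3) and left by step down to B2.
Held over from the previous chord and resolving down by step — a suspension.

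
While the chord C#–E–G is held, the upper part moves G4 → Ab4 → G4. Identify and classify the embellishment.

Ab4 is a neighbor tone.

The harmony at that moment is C# diminished triad (C#, E, G); Ab4 is not a chord tone.
It is approached by step up from G4 and left by step down to G4.
Step away and step back to the same note — a neighbor tone (upper neighbor).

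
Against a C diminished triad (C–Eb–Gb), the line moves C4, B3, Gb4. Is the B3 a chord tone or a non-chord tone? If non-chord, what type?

Non-chord tone — an escape tone.

The harmony at that moment is C diminished triad (C, Eb, Gb); B3 is not a chord tone.
It is approached by step down from C4 and left by leap up to Gb4.
Step in, leap out — an escape tone.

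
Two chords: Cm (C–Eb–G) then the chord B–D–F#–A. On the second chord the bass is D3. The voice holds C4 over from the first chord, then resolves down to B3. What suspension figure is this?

7–6 suspension.

At the second chord the bass is D3. The suspended C4 lies a seventh above the bass; after resolving down by step to B3, the interval above the bass becomes a sixth.
Suspension figures are named by those two intervals: 7–6.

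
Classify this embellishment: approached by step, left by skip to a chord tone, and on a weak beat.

Escape tone.

Approach: by step. Departure: by leap. Metric position: weak.
Step in, leap out, from a weak position — an escape tone (échappée). (It is the mirror image of the appoggiatura, which leaps in and steps out on a strong beat.)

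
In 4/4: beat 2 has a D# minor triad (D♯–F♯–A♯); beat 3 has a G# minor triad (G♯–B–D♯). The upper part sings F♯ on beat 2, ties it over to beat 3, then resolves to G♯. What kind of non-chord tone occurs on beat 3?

Retardation.

The harmony at that moment is G♯ minor triad (G♯, B, D♯); F♯ is not a chord tone.
It is held over (the same pitch as the preceding F♯) and left by step up to G♯.
Held over from the previous chord and resolving up by step — a retardation.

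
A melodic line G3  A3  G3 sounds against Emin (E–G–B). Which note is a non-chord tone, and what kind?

The harmony at that moment is E minor triad (E, G, B); A3 is not a chord tone.
It is approached by step up from G3 and left by step down to G3.
Step away and step back to the same note — a neighbor tone (upper neighbor).

A3 is a neighbor tone.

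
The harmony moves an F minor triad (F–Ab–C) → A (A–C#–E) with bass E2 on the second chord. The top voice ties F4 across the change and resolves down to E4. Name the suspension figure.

9–8 suspension.

At the second chord the bass is E2. The suspended F4 lies a ninth above the bass; after resolving down by step to E4, the interval above the bass becomes an octave.
Suspension figures are named by those two intervals: 9–8.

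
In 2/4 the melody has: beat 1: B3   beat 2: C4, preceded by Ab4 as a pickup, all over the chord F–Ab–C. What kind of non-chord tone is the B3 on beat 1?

Appoggiatura.

The harmony at that moment is F minor triad (F, Ab, C); B3 is not a chord tone.
It is approached by leap down from Ab4 and left by step up to C4.
Leap in, step out, metrically accented — an appoggiatura.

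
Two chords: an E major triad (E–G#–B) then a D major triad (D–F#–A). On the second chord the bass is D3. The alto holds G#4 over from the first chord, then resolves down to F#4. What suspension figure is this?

4–3 suspension.

At the second chord the bass is D3. The suspended G#4 lies a fourth above the bass; after resolving down by step to F#4, the interval above the bass becomes a third.
Suspension figures are named by those two intervals: 4–3.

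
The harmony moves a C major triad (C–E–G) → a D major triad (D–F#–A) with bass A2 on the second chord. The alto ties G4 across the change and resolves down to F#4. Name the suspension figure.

At the second chord the bass is A2. The suspended G4 lies a seventh above the bass; after resolving down by step to F#4, the interval above the bass becomes a sixth.
Suspension figures are named by those two intervals: 7–6.

7–6 suspension.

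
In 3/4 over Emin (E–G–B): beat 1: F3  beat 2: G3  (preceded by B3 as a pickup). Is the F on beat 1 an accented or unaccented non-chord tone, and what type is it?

The harmony at that moment is E minor triad (E, G, B); F3 is not a chord tone.
It is approached by leap down from B3 and left by step up to G3.
Leap in, step out — an appoggiatura.
It falls on the downbeat, so it is accented.

Accented appoggiatura.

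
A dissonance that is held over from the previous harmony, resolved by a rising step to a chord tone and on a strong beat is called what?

Approach: by preparation — the pitch is first a chord tone, then held (tied or repeated) while the harmony changes under it. Departure: up by step. Metric position: strong.
A prepared dissonance that resolves upward by step — a retardation. (The same figure resolving downward would be a suspension.)

Retardation.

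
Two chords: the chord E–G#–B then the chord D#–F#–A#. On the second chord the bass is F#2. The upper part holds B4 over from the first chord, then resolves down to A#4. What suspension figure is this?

4–3 suspension.

At the second chord the bass is F#2. The suspended B4 lies a fourth above the bass; after resolving down by step to A#4, the interval above the bass becomes a third.
Suspension figures are named by those two intervals: 4–3.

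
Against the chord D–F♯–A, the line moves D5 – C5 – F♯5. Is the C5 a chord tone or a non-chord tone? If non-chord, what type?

The harmony at that moment is D major triad (D, F♯, A); C5 is not a chord tone.
It is approached by step down from D5 and left by leap up to F♯5.
Step in, leap out — an escape tone.

Non-chord tone — an escape tone.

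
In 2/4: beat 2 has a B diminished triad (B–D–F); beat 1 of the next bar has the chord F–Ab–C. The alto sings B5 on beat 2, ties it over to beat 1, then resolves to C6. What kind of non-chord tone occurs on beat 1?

The harmony at that moment is F minor triad (F, Ab, C); B5 is not a chord tone.
It is held over (the same pitch as the preceding B5) and left by step up to C6.
Held over from the previous chord and resolving up by step — a retardation.

Retardation.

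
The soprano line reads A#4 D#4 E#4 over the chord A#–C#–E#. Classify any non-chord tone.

The harmony at that moment is A# minor triad (A#, C#, E#); D#4 is not a chord tone.
It is approached by leap down from A#4 and left by step up to E#4.
Leap in, step out — an appoggiatura.

D#4 is an appoggiatura.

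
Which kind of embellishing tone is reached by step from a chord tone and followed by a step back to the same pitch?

Neighbor tone.

Approach: by step. Departure: by step in the opposite direction, back to the starting pitch.
Stepwise on both sides but reversing to return to the same chord tone — a neighbor tone. (Had it continued onward in the same direction it would be a passing tone instead.)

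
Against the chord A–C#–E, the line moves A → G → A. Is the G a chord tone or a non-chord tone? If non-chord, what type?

Non-chord tone — a neighbor tone.

The harmony at that moment is A major triad (A, C#, E); G is not a chord tone.
It is approached by step down from A and left by step up to A.
Step away and step back to the same note — a neighbor tone (lower neighbor).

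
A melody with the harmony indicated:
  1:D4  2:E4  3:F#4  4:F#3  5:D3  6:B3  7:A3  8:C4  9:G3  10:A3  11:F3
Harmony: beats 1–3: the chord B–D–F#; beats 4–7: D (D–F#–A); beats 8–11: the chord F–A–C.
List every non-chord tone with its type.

E4 (beat 2) — passing tone; B3 (beat 6) — appoggiatura; G3 (beat 9) — appoggiatura.

The harmony at that moment is B minor triad (B, D, F#); E4 is not a chord tone.
It is approached by step up from D4 and left by step up to F#4.
Step in, step out in the same direction — a passing tone.
The harmony at that moment is D major triad (D, F#, A); B3 is not a chord tone.
It is approached by leap up from D3 and left by step down to A3.
Leap in, step out — an appoggiatura.
The harmony at that moment is F major triad (F, A, C); G3 is not a chord tone.
It is approached by leap down from C4 and left by step up to A3.
Leap in, step out — an appoggiatura.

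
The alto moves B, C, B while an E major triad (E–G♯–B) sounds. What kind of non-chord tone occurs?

C is a neighbor tone.

The harmony at that moment is E major triad (E, G♯, B); C is not a chord tone.
It is approached by step up from B and left by step down to B.
Step away and step back to the same note — a neighbor tone (upper neighbor).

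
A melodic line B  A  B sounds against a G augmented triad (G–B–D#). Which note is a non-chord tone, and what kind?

A is a neighbor tone.

The harmony at that moment is G augmented triad (G, B, D#); A is not a chord tone.
It is approached by step down from B and left by step up to B.
Step away and step back to the same note — a neighbor tone (lower neighbor).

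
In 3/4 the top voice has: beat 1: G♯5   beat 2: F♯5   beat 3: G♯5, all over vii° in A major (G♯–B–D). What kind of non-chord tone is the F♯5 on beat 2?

Lower neighbor tone.

The harmony at that moment is G♯ diminished triad (G♯, B, D); F♯5 is not a chord tone.
It is approached by step down from G♯5 and left by step up to G♯5.
Step away and step back to the same note — a neighbor tone (lower neighbor).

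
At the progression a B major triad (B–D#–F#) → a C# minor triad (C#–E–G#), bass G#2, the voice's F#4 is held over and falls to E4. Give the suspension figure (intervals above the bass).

7–6 suspension.

At the second chord the bass is G#2. The suspended F#4 lies a seventh above the bass; after resolving down by step to E4, the interval above the bass becomes a sixth.
Suspension figures are named by those two intervals: 7–6.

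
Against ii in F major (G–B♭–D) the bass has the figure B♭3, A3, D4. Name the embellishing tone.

The harmony at that moment is G minor triad (G, B♭, D); A3 is not a chord tone.
It is approached by step down from B♭3 and left by leap up to D4.
Step in, leap out — an escape tone.

A3 is an escape tone.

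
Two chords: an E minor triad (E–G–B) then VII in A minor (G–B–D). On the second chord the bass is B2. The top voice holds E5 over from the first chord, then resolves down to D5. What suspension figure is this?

At the second chord the bass is B2. The suspended E5 lies a fourth above the bass; after resolving down by step to D5, the interval above the bass becomes a third.
Suspension figures are named by those two intervals: 4–3.

4–3 suspension.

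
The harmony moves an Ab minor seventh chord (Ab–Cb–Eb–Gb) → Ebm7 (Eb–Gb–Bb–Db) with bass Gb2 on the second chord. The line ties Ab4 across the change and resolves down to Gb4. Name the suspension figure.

At the second chord the bass is Gb2. The suspended Ab4 lies a ninth above the bass; after resolving down by step to Gb4, the interval above the bass becomes an octave.
Suspension figures are named by those two intervals: 9–8.

9–8 suspension.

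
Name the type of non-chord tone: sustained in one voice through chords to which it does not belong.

Approach: none. Departure: none — a single pitch is sustained while the chords change around it, passing through harmonies that do not contain it.
No melodic motion at all; the dissonance is created entirely by the moving harmonies against the stationary note — a pedal tone (pedal point).

Pedal tone.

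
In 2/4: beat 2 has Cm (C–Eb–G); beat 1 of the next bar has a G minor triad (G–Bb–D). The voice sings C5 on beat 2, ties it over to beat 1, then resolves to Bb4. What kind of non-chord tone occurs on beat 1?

The harmony at that moment is G minor triad (G, Bb, D); C5 is not a chord tone.
It is held over (the same pitch as the preceding C5) and left by step down to Bb4.
Held over from the previous chord and resolving down by step — a suspension.

Suspension.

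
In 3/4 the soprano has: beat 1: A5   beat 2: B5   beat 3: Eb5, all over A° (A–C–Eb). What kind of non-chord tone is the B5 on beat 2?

Escape tone.

The harmony at that moment is A diminished triad (A, C, Eb); B5 is not a chord tone.
It is approached by step up from A5 and left by leap down to Eb5.
Step in, leap out, on a weak beat — an escape tone.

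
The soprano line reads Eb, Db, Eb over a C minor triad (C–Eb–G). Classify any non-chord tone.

Db is a neighbor tone.

The harmony at that moment is C minor triad (C, Eb, G); Db is not a chord tone.
It is approached by step down from Eb and left by step up to Eb.
Step away and step back to the same note — a neighbor tone (lower neighbor).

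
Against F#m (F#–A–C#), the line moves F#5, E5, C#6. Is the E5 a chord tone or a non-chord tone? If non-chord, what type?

Non-chord tone — an escape tone.

The harmony at that moment is F# minor triad (F#, A, C#); E5 is not a chord tone.
It is approached by step down from F#5 and left by leap up to C#6.
Step in, leap out — an escape tone.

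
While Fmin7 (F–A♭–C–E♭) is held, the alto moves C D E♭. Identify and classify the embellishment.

The harmony at that moment is F minor seventh chord (F, A♭, C, E♭); D is not a chord tone.
It is approached by step up from C and left by step up to E♭.
Step in, step out in the same direction — a passing tone.

D is a passing tone.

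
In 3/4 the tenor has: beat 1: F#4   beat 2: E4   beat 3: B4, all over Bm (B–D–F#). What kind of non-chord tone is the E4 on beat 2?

The harmony at that moment is B minor triad (B, D, F#); E4 is not a chord tone.
It is approached by step down from F#4 and left by leap up to B4.
Step in, leap out, on a weak beat — an escape tone.

Escape tone.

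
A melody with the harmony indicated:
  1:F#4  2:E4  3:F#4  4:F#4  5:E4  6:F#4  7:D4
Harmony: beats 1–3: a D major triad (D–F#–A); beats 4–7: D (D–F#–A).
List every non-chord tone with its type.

E4 (beat 2) — neighbor tone; E4 (beat 5) — neighbor tone.

The harmony at that moment is D major triad (D, F#, A); E4 is not a chord tone.
It is approached by step down from F#4 and left by step up to F#4.
Step away and step back to the same note — a neighbor tone (lower neighbor).
The harmony at that moment is D major triad (D, F#, A); E4 is not a chord tone.
It is approached by step down from F#4 and left by step up to F#4.
Step away and step back to the same note — a neighbor tone (lower neighbor).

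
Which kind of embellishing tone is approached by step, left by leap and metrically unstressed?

Approach: by step. Departure: by leap. Metric position: weak.
Step in, leap out, from a weak position — an escape tone (échappée). (It is the mirror image of the appoggiatura, which leaps in and steps out on a strong beat.)

Escape tone.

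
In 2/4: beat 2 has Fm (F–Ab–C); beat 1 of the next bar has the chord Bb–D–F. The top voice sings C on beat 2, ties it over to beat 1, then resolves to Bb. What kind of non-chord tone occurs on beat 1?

Suspension.

The harmony at that moment is Bb major triad (Bb, D, F); C is not a chord tone.
It is held over (the same pitch as the preceding C) and left by step down to Bb.
Held over from the previous chord and resolving down by step — a suspension.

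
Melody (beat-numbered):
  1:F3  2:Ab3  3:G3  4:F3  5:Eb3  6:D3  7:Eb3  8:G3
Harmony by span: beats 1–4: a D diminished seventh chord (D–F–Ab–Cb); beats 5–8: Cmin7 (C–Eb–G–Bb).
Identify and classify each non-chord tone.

G3 (beat 3) — passing tone; D3 (beat 6) — neighbor tone.

The harmony at that moment is D diminished seventh chord (D, F, Ab, Cb); G3 is not a chord tone.
It is approached by step down from Ab3 and left by step down to F3.
Step in, step out in the same direction — a passing tone.
The harmony at that moment is C minor seventh chord (C, Eb, G, Bb); D3 is not a chord tone.
It is approached by step down from Eb3 and left by step up to Eb3.
Step away and step back to the same note — a neighbor tone (lower neighbor).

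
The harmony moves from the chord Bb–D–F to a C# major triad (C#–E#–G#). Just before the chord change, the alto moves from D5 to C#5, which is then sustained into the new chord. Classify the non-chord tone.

C#5 is an anticipation.

The harmony at that moment is Bb major triad (Bb, D, F); C#5 is not a chord tone.
It is approached by step down from D5 and then sustained as the same pitch into the next harmony.
Arriving early and becoming a chord tone when the harmony changes — an anticipation.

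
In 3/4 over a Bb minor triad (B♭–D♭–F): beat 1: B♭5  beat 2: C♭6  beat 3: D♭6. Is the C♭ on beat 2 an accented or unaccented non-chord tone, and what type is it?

The harmony at that moment is B♭ minor triad (B♭, D♭, F); C♭6 is not a chord tone.
It is approached by step up from B♭5 and left by step up to D♭6.
Step in, step out in the same direction — a passing tone.
It falls on a weak beat, so it is unaccented.

Unaccented passing tone.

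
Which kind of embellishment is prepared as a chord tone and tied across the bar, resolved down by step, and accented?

Approach: by preparation — the pitch is first a chord tone, then held (tied or repeated) while the harmony changes under it. Departure: down by step. Metric position: strong.
A prepared dissonance that resolves downward by step — a suspension. (The same figure resolving upward would be a retardation.)

Suspension.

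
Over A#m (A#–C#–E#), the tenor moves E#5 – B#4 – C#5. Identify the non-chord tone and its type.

The harmony at that moment is A# minor triad (A#, C#, E#); B#4 is not a chord tone.
It is approached by leap down from E#5 and left by step up to C#5.
Leap in, step out — an appoggiatura.

B#4 is an appoggiatura.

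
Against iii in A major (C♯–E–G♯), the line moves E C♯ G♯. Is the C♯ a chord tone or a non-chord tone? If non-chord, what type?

C# minor triad contains C♯, E, G♯; C♯ is the root, so it is a chord tone.

Chord tone (the root of C# minor triad).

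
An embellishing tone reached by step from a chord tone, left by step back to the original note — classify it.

Approach: by step. Departure: by step in the opposite direction, back to the starting pitch.
Stepwise on both sides but reversing to return to the same chord tone — a neighbor tone. (Had it continued onward in the same direction it would be a passing tone instead.)

Neighbor tone.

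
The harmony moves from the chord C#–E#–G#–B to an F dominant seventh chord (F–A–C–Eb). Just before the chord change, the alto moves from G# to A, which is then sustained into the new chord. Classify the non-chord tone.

A is an anticipation.

The harmony at that moment is C# dominant seventh chord (C#, E#, G#, B); A is not a chord tone.
It is approached by step up from G# and then sustained as the same pitch into the next harmony.
Arriving early and becoming a chord tone when the harmony changes — an anticipation.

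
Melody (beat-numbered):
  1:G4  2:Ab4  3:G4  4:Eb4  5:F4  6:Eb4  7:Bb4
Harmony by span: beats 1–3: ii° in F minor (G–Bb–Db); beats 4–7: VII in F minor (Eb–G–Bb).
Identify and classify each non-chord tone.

Ab4 (beat 2) — neighbor tone; F4 (beat 5) — neighbor tone.

The harmony at that moment is G diminished triad (G, Bb, Db); Ab4 is not a chord tone.
It is approached by step up from G4 and left by step down to G4.
Step away and step back to the same note — a neighbor tone (upper neighbor).
The harmony at that moment is Eb major triad (Eb, G, Bb); F4 is not a chord tone.
It is approached by step up from Eb4 and left by step down to Eb4.
Step away and step back to the same note — a neighbor tone (upper neighbor).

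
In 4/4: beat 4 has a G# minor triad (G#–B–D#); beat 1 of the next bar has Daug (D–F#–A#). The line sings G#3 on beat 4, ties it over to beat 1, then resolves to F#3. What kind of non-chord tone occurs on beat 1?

The harmony at that moment is D augmented triad (D, F#, A#); G#3 is not a chord tone.
It is held over (the same pitch as the preceding G#3) and left by step down to F#3.
Held over from the previous chord and resolving down by step — a suspension.

Suspension.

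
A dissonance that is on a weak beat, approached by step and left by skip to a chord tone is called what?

Escape tone.

Approach: by step. Departure: by leap. Metric position: weak.
Step in, leap out, from a weak position — an escape tone (échappée). (It is the mirror image of the appoggiatura, which leaps in and steps out on a strong beat.)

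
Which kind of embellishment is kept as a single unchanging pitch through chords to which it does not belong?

Approach: none. Departure: none — a single pitch is sustained while the chords change around it, passing through harmonies that do not contain it.
No melodic motion at all; the dissonance is created entirely by the moving harmonies against the stationary note — a pedal tone (pedal point).

Pedal tone.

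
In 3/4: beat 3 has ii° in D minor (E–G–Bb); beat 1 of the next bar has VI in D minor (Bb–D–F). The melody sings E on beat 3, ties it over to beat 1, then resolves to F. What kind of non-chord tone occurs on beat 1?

The harmony at that moment is Bb major triad (Bb, D, F); E is not a chord tone.
It is held over (the same pitch as the preceding E) and left by step up to F.
Held over from the previous chord and resolving up by step — a retardation.

Retardation.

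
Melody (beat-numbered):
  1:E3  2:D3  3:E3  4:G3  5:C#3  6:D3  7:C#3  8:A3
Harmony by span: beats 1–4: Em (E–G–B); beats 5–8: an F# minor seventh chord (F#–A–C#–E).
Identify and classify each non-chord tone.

The harmony at that moment is E minor triad (E, G, B); D3 is not a chord tone.
It is approached by step down from E3 and left by step up to E3.
Step away and step back to the same note — a neighbor tone (lower neighbor).
The harmony at that moment is F# minor seventh chord (F#, A, C#, E); D3 is not a chord tone.
It is approached by step up from C#3 and left by step down to C#3.
Step away and step back to the same note — a neighbor tone (upper neighbor).

D3 (beat 2) — neighbor tone; D3 (beat 6) — neighbor tone.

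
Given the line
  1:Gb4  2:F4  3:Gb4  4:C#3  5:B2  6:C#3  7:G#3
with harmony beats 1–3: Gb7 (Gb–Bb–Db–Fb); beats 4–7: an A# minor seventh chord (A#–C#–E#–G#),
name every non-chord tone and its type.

The harmony at that moment is Gb dominant seventh chord (Gb, Bb, Db, Fb); F4 is not a chord tone.
It is approached by step down from Gb4 and left by step up to Gb4.
Step away and step back to the same note — a neighbor tone (lower neighbor).
The harmony at that moment is A# minor seventh chord (A#, C#, E#, G#); B2 is not a chord tone.
It is approached by step down from C#3 and left by step up to C#3.
Step away and step back to the same note — a neighbor tone (lower neighbor).

F4 (beat 2) — neighbor tone; B2 (beat 5) — neighbor tone.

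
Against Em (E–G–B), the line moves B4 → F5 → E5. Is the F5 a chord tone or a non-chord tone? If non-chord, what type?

The harmony at that moment is E minor triad (E, G, B); F5 is not a chord tone.
It is approached by leap up from B4 and left by step down to E5.
Leap in, step out — an appoggiatura.

Non-chord tone — an appoggiatura.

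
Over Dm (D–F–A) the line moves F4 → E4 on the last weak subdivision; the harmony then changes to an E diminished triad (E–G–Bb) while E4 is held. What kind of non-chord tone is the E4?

E4 is an anticipation.

The harmony at that moment is D minor triad (D, F, A); E4 is not a chord tone.
It is approached by step down from F4 and then sustained as the same pitch into the next harmony.
Arriving early and becoming a chord tone when the harmony changes — an anticipation.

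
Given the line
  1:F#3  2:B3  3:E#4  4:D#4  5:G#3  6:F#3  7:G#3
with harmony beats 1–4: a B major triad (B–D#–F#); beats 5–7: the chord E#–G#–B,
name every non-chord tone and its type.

The harmony at that moment is B major triad (B, D#, F#); E#4 is not a chord tone.
It is approached by leap up from B3 and left by step down to D#4.
Leap in, step out — an appoggiatura.
The harmony at that moment is E# diminished triad (E#, G#, B); F#3 is not a chord tone.
It is approached by step down from G#3 and left by step up to G#3.
Step away and step back to the same note — a neighbor tone (lower neighbor).

E#4 (beat 3) — appoggiatura; F#3 (beat 6) — neighbor tone.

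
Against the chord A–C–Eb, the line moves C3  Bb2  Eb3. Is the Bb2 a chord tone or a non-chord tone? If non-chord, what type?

The harmony at that moment is A diminished triad (A, C, Eb); Bb2 is not a chord tone.
It is approached by step down from C3 and left by leap up to Eb3.
Step in, leap out — an escape tone.

Non-chord tone — an escape tone.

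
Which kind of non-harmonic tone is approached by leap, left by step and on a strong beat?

Approach: by leap. Departure: by step. Metric position: strong.
Leap in, step out, in a metrically strong position — an appoggiatura. (It is the mirror image of the escape tone, which steps in and leaps out from a weak position.)

Appoggiatura.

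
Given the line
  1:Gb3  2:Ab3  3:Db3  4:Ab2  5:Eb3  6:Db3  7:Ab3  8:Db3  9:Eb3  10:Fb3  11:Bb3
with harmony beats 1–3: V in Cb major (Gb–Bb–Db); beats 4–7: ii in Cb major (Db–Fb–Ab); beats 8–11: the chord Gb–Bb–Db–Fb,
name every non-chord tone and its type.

Ab3 (beat 2) — escape tone; Eb3 (beat 5) — appoggiatura; Eb3 (beat 9) — passing tone.

The harmony at that moment is Gb major triad (Gb, Bb, Db); Ab3 is not a chord tone.
It is approached by step up from Gb3 and left by leap down to Db3.
Step in, leap out — an escape tone.
The harmony at that moment is Db minor triad (Db, Fb, Ab); Eb3 is not a chord tone.
It is approached by leap up from Ab2 and left by step down to Db3.
Leap in, step out — an appoggiatura.
The harmony at that moment is Gb dominant seventh chord (Gb, Bb, Db, Fb); Eb3 is not a chord tone.
It is approached by step up from Db3 and left by step up to Fb3.
Step in, step out in the same direction — a passing tone.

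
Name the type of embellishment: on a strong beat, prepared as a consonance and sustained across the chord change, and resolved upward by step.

Approach: by preparation — the pitch is first a chord tone, then held (tied or repeated) while the harmony changes under it. Departure: up by step. Metric position: strong.
A prepared dissonance that resolves upward by step — a retardation. (The same figure resolving downward would be a suspension.)

Retardation.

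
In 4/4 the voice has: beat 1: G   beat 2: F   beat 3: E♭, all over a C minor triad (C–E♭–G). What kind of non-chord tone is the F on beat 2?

The harmony at that moment is C minor triad (C, E♭, G); F is not a chord tone.
It is approached by step down from G and left by step down to E♭.
Step in, step out in the same direction — a passing tone.

Passing tone.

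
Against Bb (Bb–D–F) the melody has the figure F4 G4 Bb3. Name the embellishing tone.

The harmony at that moment is Bb major triad (Bb, D, F); G4 is not a chord tone.
It is approached by step up from F4 and left by leap down to Bb3.
Step in, leap out — an escape tone.

G4 is an escape tone.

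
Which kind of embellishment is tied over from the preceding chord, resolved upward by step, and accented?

Approach: by preparation — the pitch is first a chord tone, then held (tied or repeated) while the harmony changes under it. Departure: up by step. Metric position: strong.
A prepared dissonance that resolves upward by step — a retardation. (The same figure resolving downward would be a suspension.)

Retardation.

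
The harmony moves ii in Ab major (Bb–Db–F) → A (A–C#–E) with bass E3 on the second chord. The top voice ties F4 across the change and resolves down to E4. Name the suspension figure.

At the second chord the bass is E3. The suspended F4 lies a ninth above the bass; after resolving down by step to E4, the interval above the bass becomes an octave.
Suspension figures are named by those two intervals: 9–8.

9–8 suspension.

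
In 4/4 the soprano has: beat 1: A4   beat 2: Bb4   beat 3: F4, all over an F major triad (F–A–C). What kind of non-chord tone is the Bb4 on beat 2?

Escape tone.

The harmony at that moment is F major triad (F, A, C); Bb4 is not a chord tone.
It is approached by step up from A4 and left by leap down to F4.
Step in, leap out, on a weak beat — an escape tone.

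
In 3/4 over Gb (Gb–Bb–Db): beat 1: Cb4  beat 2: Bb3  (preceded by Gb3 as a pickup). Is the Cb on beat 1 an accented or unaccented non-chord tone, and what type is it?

Accented appoggiatura.

The harmony at that moment is Gb major triad (Gb, Bb, Db); Cb4 is not a chord tone.
It is approached by leap up from Gb3 and left by step down to Bb3.
Leap in, step out — an appoggiatura.
It falls on the downbeat, so it is accented.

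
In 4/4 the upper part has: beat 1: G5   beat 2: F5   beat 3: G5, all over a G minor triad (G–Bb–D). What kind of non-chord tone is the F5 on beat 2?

Lower neighbor tone.

The harmony at that moment is G minor triad (G, Bb, D); F5 is not a chord tone.
It is approached by step down from G5 and left by step up to G5.
Step away and step back to the same note — a neighbor tone (lower neighbor).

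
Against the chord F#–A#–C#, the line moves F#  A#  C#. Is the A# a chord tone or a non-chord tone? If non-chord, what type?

F# major triad contains F#, A#, C#; A# is the third, so it is a chord tone.

Chord tone (the third of F# major triad).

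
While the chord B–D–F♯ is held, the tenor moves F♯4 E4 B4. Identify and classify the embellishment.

The harmony at that moment is B minor triad (B, D, F♯); E4 is not a chord tone.
It is approached by step down from F♯4 and left by leap up to B4.
Step in, leap out — an escape tone.

E4 is an escape tone.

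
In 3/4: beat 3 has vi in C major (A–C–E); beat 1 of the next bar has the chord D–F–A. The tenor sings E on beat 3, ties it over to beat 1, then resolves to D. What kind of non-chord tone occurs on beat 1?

Suspension.

The harmony at that moment is D minor triad (D, F, A); E is not a chord tone.
It is held over (the same pitch as the preceding E) and left by step down to D.
Held over from the previous chord and resolving down by step — a suspension.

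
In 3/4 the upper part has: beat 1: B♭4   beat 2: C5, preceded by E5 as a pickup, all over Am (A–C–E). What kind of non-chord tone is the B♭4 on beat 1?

Appoggiatura.

The harmony at that moment is A minor triad (A, C, E); B♭4 is not a chord tone.
It is approached by leap down from E5 and left by step up to C5.
Leap in, step out, metrically accented — an appoggiatura.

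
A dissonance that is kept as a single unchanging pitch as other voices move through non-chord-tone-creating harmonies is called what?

Approach: none. Departure: none — a single pitch is sustained while the chords change around it, passing through harmonies that do not contain it.
No melodic motion at all; the dissonance is created entirely by the moving harmonies against the stationary note — a pedal tone (pedal point).

Pedal tone.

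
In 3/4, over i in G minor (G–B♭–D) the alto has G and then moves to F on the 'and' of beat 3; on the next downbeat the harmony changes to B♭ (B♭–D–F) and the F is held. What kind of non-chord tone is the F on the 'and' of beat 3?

The harmony at that moment is G minor triad (G, B♭, D); F is not a chord tone.
It is approached by step down from G and then sustained as the same pitch into the next harmony.
Arriving early and becoming a chord tone when the harmony changes — an anticipation.

Anticipation.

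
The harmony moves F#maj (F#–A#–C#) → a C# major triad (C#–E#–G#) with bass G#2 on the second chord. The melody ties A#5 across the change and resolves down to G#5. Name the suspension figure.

At the second chord the bass is G#2. The suspended A#5 lies a ninth above the bass; after resolving down by step to G#5, the interval above the bass becomes an octave.
Suspension figures are named by those two intervals: 9–8.

9–8 suspension.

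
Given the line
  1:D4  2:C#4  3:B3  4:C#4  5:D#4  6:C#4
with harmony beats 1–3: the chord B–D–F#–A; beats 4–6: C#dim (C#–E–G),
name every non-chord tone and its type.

The harmony at that moment is B minor seventh chord (B, D, F#, A); C#4 is not a chord tone.
It is approached by step down from D4 and left by step down to B3.
Step in, step out in the same direction — a passing tone.
The harmony at that moment is C# diminished triad (C#, E, G); D#4 is not a chord tone.
It is approached by step up from C#4 and left by step down to C#4.
Step away and step back to the same note — a neighbor tone (upper neighbor).

C#4 (beat 2) — passing tone; D#4 (beat 5) — neighbor tone.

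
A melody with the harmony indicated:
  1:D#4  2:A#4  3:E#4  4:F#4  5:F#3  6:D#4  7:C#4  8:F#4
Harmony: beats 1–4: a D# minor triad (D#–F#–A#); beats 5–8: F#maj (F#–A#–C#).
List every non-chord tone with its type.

The harmony at that moment is D# minor triad (D#, F#, A#); E#4 is not a chord tone.
It is approached by leap down from A#4 and left by step up to F#4.
Leap in, step out — an appoggiatura.
The harmony at that moment is F# major triad (F#, A#, C#); D#4 is not a chord tone.
It is approached by leap up from F#3 and left by step down to C#4.
Leap in, step out — an appoggiatura.

E#4 (beat 3) — appoggiatura; D#4 (beat 6) — appoggiatura.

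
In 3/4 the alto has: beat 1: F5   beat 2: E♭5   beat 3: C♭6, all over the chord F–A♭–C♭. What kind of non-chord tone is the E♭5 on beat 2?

The harmony at that moment is F diminished triad (F, A♭, C♭); E♭5 is not a chord tone.
It is approached by step down from F5 and left by leap up to C♭6.
Step in, leap out, on a weak beat — an escape tone.

Escape tone.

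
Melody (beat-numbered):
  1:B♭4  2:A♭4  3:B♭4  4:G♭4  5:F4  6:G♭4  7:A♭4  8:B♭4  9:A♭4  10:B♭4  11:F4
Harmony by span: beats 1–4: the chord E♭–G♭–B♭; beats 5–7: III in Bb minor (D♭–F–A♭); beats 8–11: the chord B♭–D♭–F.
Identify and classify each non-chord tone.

The harmony at that moment is E♭ minor triad (E♭, G♭, B♭); A♭4 is not a chord tone.
It is approached by step down from B♭4 and left by step up to B♭4.
Step away and step back to the same note — a neighbor tone (lower neighbor).
The harmony at that moment is D♭ major triad (D♭, F, A♭); G♭4 is not a chord tone.
It is approached by step up from F4 and left by step up to A♭4.
Step in, step out in the same direction — a passing tone.
The harmony at that moment is B♭ minor triad (B♭, D♭, F); A♭4 is not a chord tone.
It is approached by step down from B♭4 and left by step up to B♭4.
Step away and step back to the same note — a neighbor tone (lower neighbor).

A♭4 (beat 2) — neighbor tone; G♭4 (beat 6) — passing tone; A♭4 (beat 9) — neighbor tone.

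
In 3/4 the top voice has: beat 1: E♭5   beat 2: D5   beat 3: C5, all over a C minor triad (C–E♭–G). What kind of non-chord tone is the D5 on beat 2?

Passing tone.

The harmony at that moment is C minor triad (C, E♭, G); D5 is not a chord tone.
It is approached by step down from E♭5 and left by step down to C5.
Step in, step out in the same direction — a passing tone.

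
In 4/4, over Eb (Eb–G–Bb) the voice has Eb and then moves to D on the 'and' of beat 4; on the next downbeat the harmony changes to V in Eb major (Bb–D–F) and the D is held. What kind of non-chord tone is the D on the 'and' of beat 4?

Anticipation.

The harmony at that moment is Eb major triad (Eb, G, Bb); D is not a chord tone.
It is approached by step down from Eb and then sustained as the same pitch into the next harmony.
Arriving early and becoming a chord tone when the harmony changes — an anticipation.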